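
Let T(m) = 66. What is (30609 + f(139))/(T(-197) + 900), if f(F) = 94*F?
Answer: 43675/966 ≈ 45.212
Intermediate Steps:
(30609 + f(139))/(T(-197) + 900) = (30609 + 94*139)/(66 + 900) = (30609 + 13066)/966 = 43675*(1/966) = 43675/966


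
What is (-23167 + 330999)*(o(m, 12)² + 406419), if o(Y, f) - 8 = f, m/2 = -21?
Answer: 125231906408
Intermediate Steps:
m = -42 (m = 2*(-21) = -42)
o(Y, f) = 8 + f
(-23167 + 330999)*(o(m, 12)² + 406419) = (-23167 + 330999)*((8 + 12)² + 406419) = 307832*(20² + 406419) = 307832*(400 + 406419) = 307832*406819 = 125231906408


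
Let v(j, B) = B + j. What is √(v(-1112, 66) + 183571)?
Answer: 35*√149 ≈ 427.23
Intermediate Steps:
√(v(-1112, 66) + 183571) = √((66 - 1112) + 183571) = √(-1046 + 183571) = √182525 = 35*√149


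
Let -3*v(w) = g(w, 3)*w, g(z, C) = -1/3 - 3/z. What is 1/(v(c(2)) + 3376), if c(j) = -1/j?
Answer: 18/60785 ≈ 0.00029613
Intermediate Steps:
g(z, C) = -⅓ - 3/z (g(z, C) = -1*⅓ - 3/z = -⅓ - 3/z)
v(w) = 1 + w/9 (v(w) = -(-9 - w)/(3*w)*w/3 = -(-3 - w/3)/3 = 1 + w/9)
1/(v(c(2)) + 3376) = 1/((1 + (-1/2)/9) + 3376) = 1/((1 + (-1*½)/9) + 3376) = 1/((1 + (⅑)*(-½)) + 3376) = 1/((1 - 1/18) + 3376) = 1/(17/18 + 3376) = 1/(60785/18) = 18/60785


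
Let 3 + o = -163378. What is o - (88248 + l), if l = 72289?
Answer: -323918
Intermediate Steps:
o = -163381 (o = -3 - 163378 = -163381)
o - (88248 + l) = -163381 - (88248 + 72289) = -163381 - 1*160537 = -163381 - 160537 = -323918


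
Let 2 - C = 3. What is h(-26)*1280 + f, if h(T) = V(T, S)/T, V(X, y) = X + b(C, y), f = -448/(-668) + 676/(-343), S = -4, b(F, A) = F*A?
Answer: 805548292/744653 ≈ 1081.8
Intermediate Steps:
C = -1 (C = 2 - 1*3 = 2 - 3 = -1)
b(F, A) = A*F
f = -74476/57281 (f = -448*(-1/668) + 676*(-1/343) = 112/167 - 676/343 = -74476/57281 ≈ -1.3002)
V(X, y) = X - y (V(X, y) = X + y*(-1) = X - y)
h(T) = (4 + T)/T (h(T) = (T - 1*(-4))/T = (T + 4)/T = (4 + T)/T)
h(-26)*1280 + f = ((4 - 26)/(-26))*1280 - 74476/57281 = -1/26*(-22)*1280 - 74476/57281 = (11/13)*1280 - 74476/57281 = 14080/13 - 74476/57281 = 805548292/744653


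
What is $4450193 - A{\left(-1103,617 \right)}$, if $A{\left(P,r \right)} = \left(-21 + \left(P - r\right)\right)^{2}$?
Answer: $1419112$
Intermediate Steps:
$A{\left(P,r \right)} = \left(-21 + P - r\right)^{2}$
$4450193 - A{\left(-1103,617 \right)} = 4450193 - \left(21 + 617 - -1103\right)^{2} = 4450193 - \left(21 + 617 + 1103\right)^{2} = 4450193 - 1741^{2} = 4450193 - 3031081 = 1419112$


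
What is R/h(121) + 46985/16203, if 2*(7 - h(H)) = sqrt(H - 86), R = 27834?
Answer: 1805057863/372669 + 55668*sqrt(35)/161 ≈ 6889.2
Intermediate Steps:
h(H) = 7 - sqrt(-86 + H)/2 (h(H) = 7 - sqrt(H - 86)/2 = 7 - sqrt(-86 + H)/2)
R/h(121) + 46985/16203 = 27834/(7 - sqrt(-86 + 121)/2) + 46985/16203 = 27834/(7 - sqrt(35)/2) + 46985*(1/16203) = 27834/(7 - sqrt(35)/2) + 46985/16203 = 46985/16203 + 27834/(7 - sqrt(35)/2)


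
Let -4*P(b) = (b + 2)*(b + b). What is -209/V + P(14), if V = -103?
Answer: -11327/103 ≈ -109.97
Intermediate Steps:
P(b) = -b*(2 + b)/2 (P(b) = -(b + 2)*(b + b)/4 = -(2 + b)*2*b/4 = -b*(2 + b)/2)
-209/V + P(14) = -209/(-103) - ½*14*(2 + 14) = -209*(-1/103) - ½*14*16 = 209/103 - 112 = -11327/103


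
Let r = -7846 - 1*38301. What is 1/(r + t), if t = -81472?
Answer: -1/127619 ≈ -7.8358e-6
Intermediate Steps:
r = -46147 (r = -7846 - 38301 = -46147)
1/(r + t) = 1/(-46147 - 81472) = 1/(-127619) = -1/127619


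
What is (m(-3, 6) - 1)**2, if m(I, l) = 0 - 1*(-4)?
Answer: 9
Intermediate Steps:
m(I, l) = 4 (m(I, l) = 0 + 4 = 4)
(m(-3, 6) - 1)**2 = (4 - 1)**2 = 3**2 = 9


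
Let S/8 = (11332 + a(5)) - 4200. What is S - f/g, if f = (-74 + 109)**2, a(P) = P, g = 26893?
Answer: 1535481503/26893 ≈ 57096.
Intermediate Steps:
f = 1225 (f = 35**2 = 1225)
S = 57096 (S = 8*((11332 + 5) - 4200) = 8*(11337 - 4200) = 8*7137 = 57096)
S - f/g = 57096 - 1225/26893 = 1535481503/26893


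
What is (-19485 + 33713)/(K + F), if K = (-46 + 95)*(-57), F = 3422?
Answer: 14228/629 ≈ 22.620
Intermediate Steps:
K = -2793 (K = 49*(-57) = -2793)
(-19485 + 33713)/(K + F) = (-19485 + 33713)/(-2793 + 3422) = 14228/629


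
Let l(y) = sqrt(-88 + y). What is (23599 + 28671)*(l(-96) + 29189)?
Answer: 1525709030 + 104540*I*sqrt(46) ≈ 1.5257e+9 + 7.0903e+5*I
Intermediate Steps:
(23599 + 28671)*(l(-96) + 29189) = (23599 + 28671)*(sqrt(-88 - 96) + 29189) = 52270*(sqrt(-184) + 29189) = 52270*(2*I*sqrt(46) + 29189) = 52270*(29189 + 2*I*sqrt(46)) = 1525709030 + 104540*I*sqrt(46)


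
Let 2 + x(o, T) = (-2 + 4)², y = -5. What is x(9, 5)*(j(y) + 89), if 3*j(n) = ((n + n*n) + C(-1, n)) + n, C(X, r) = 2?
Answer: 568/3 ≈ 189.33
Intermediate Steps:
x(o, T) = 2 (x(o, T) = -2 + (-2 + 4)² = -2 + 2² = -2 + 4 = 2)
j(n) = ⅔ + n²/3 + 2*n/3 (j(n) = (((n + n*n) + 2) + n)/3 = (((n + n²) + 2) + n)/3 = ((2 + n + n²) + n)/3 = (2 + n² + 2*n)/3 = ⅔ + n²/3 + 2*n/3)
x(9, 5)*(j(y) + 89) = 2*((⅔ + (⅓)*(-5)² + (⅔)*(-5)) + 89) = 2*((⅔ + (⅓)*25 - 10/3) + 89) = 2*((⅔ + 25/3 - 10/3) + 89) = 2*(17/3 + 89) = 2*(284/3) = 568/3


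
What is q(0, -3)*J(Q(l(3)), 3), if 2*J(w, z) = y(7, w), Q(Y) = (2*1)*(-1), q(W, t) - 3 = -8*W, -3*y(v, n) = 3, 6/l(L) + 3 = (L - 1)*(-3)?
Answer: -3/2 ≈ -1.5000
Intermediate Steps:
l(L) = -2/L (l(L) = 6/(-3 + (L - 1)*(-3)) = 6/(-3 + (-1 + L)*(-3)) = 6/(-3 + (3 - 3*L)) = 6/((-3*L)) = 6*(-1/(3*L)) = -2/L)
y(v, n) = -1 (y(v, n) = -1/3*3 = -1)
q(W, t) = 3 - 8*W
Q(Y) = -2 (Q(Y) = 2*(-1) = -2)
J(w, z) = -1/2 (J(w, z) = (1/2)*(-1) = -1/2)
q(0, -3)*J(Q(l(3)), 3) = (3 - 8*0)*(-1/2) = (3 + 0)*(-1/2) = 3*(-1/2) = -3/2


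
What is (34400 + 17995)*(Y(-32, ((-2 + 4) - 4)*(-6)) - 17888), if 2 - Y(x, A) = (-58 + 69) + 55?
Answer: -940595040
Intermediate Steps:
Y(x, A) = -64 (Y(x, A) = 2 - ((-58 + 69) + 55) = 2 - (11 + 55) = 2 - 1*66 = 2 - 66 = -64)
(34400 + 17995)*(Y(-32, ((-2 + 4) - 4)*(-6)) - 17888) = (34400 + 17995)*(-64 - 17888) = 52395*(-17952) = -940595040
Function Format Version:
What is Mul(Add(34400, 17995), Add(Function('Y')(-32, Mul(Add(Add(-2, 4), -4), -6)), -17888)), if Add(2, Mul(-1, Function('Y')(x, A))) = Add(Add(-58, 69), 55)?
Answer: -940595040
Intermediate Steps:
Function('Y')(x, A) = -64 (Function('Y')(x, A) = Add(2, Mul(-1, Add(Add(-58, 69), 55))) = Add(2, Mul(-1, Add(11, 55))) = Add(2, Mul(-1, 66)) = Add(2, -66) = -64)
Mul(Add(34400, 17995), Add(Function('Y')(-32, Mul(Add(Add(-2, 4), -4), -6)), -17888)) = Mul(Add(34400, 17995), Add(-64, -17888)) = Mul(52395, -17952) = -940595040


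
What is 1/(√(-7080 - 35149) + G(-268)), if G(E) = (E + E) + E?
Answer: -804/688645 - 11*I*√349/688645 ≈ -0.0011675 - 0.00029841*I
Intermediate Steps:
G(E) = 3*E (G(E) = 2*E + E = 3*E)
1/(√(-7080 - 35149) + G(-268)) = 1/(√(-7080 - 35149) + 3*(-268)) = 1/(√(-42229) - 804) = 1/(11*I*√349 - 804) = 1/(-804 + 11*I*√349)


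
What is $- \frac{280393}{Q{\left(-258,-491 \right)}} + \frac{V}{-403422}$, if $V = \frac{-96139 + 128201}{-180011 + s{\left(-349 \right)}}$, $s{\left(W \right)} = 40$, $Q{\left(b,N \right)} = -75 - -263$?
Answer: $- \frac{10178863240905905}{6824800511628} \approx -1491.5$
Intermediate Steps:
$Q{\left(b,N \right)} = 188$ ($Q{\left(b,N \right)} = -75 + 263 = 188$)
$V = - \frac{32062}{179971}$ ($V = \frac{-96139 + 128201}{-180011 + 40} = \frac{32062}{-179971} = 32062 \left(- \frac{1}{179971}\right) = - \frac{32062}{179971} \approx -0.17815$)
$- \frac{280393}{Q{\left(-258,-491 \right)}} + \frac{V}{-403422} = - \frac{280393}{188} - \frac{32062}{179971 \left(-403422\right)} = \left(-280393\right) \frac{1}{188} - - \frac{16031}{36302130381} = - \frac{280393}{188} + \frac{16031}{36302130381} = - \frac{10178863240905905}{6824800511628}$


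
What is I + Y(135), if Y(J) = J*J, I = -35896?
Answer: -17671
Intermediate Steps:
Y(J) = J²
I + Y(135) = -35896 + 135² = -35896 + 18225 = -17671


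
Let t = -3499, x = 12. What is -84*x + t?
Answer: -4507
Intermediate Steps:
-84*x + t = -84*12 - 3499 = -1008 - 3499 = -4507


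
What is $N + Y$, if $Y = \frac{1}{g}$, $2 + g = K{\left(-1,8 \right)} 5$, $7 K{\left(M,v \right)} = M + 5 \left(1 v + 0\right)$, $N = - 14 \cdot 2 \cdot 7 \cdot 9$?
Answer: $- \frac{319277}{181} \approx -1764.0$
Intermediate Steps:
$N = -1764$ ($N = \left(-14\right) 14 \cdot 9 = \left(-196\right) 9 = -1764$)
$K{\left(M,v \right)} = \frac{M}{7} + \frac{5 v}{7}$ ($K{\left(M,v \right)} = \frac{M + 5 \left(1 v + 0\right)}{7} = \frac{M + 5 \left(v + 0\right)}{7} = \frac{M + 5 v}{7} = \frac{M}{7} + \frac{5 v}{7}$)
$g = \frac{181}{7}$ ($g = -2 + \left(\frac{1}{7} \left(-1\right) + \frac{5}{7} \cdot 8\right) 5 = -2 + \left(- \frac{1}{7} + \frac{40}{7}\right) 5 = -2 + \frac{39}{7} \cdot 5 = -2 + \frac{195}{7} = \frac{181}{7} \approx 25.857$)
$Y = \frac{7}{181}$ ($Y = \frac{1}{\frac{181}{7}} = \frac{7}{181} \approx 0.038674$)
$N + Y = -1764 + \frac{7}{181} = - \frac{319277}{181}$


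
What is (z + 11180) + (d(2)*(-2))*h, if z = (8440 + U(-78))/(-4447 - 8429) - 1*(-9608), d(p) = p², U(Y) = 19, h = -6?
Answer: 268275877/12876 ≈ 20835.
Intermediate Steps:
z = 123704149/12876 (z = (8440 + 19)/(-4447 - 8429) - 1*(-9608) = 8459/(-12876) + 9608 = 8459*(-1/12876) + 9608 = -8459/12876 + 9608 = 123704149/12876 ≈ 9607.3)
(z + 11180) + (d(2)*(-2))*h = (123704149/12876 + 11180) + (2²*(-2))*(-6) = 267657829/12876 + (4*(-2))*(-6) = 267657829/12876 - 8*(-6) = 267657829/12876 + 48 = 268275877/12876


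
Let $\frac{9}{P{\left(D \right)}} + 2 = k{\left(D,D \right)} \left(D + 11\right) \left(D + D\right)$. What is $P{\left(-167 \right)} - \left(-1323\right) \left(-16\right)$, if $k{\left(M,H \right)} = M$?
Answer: $- \frac{184190600169}{8701370} \approx -21168.0$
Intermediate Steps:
$P{\left(D \right)} = \frac{9}{-2 + 2 D^{2} \left(11 + D\right)}$ ($P{\left(D \right)} = \frac{9}{-2 + D \left(D + 11\right) \left(D + D\right)} = \frac{9}{-2 + D \left(11 + D\right) 2 D} = \frac{9}{-2 + D 2 D \left(11 + D\right)} = \frac{9}{-2 + 2 D^{2} \left(11 + D\right)}$)
$P{\left(-167 \right)} - \left(-1323\right) \left(-16\right) = \frac{9}{2 \left(-1 + \left(-167\right)^{3} + 11 \left(-167\right)^{2}\right)} - \left(-1323\right) \left(-16\right) = \frac{9}{2 \left(-1 - 4657463 + 11 \cdot 27889\right)} - 21168 = \frac{9}{2 \left(-1 - 4657463 + 306779\right)} - 21168 = \frac{9}{2 \left(-4350685\right)} - 21168 = \frac{9}{2} \left(- \frac{1}{4350685}\right) - 21168 = - \frac{9}{8701370} - 21168 = - \frac{184190600169}{8701370}$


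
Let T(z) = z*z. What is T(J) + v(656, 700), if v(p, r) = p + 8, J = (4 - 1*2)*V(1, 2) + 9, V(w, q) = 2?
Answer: 833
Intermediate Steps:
J = 13 (J = (4 - 1*2)*2 + 9 = (4 - 2)*2 + 9 = 2*2 + 9 = 4 + 9 = 13)
T(z) = z²
v(p, r) = 8 + p
T(J) + v(656, 700) = 13² + (8 + 656) = 169 + 664 = 833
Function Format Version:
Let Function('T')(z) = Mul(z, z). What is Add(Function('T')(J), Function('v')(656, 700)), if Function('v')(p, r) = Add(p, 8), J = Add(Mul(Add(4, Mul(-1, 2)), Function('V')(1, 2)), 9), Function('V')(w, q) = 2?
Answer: 833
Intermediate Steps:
J = 13 (J = Add(Mul(Add(4, Mul(-1, 2)), 2), 9) = Add(Mul(Add(4, -2), 2), 9) = Add(Mul(2, 2), 9) = Add(4, 9) = 13)
Function('T')(z) = Pow(z, 2)
Function('v')(p, r) = Add(8, p)
Add(Function('T')(J), Function('v')(656, 700)) = Add(Pow(13, 2), Add(8, 656)) = Add(169, 664) = 833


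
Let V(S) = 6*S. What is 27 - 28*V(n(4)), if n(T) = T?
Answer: -645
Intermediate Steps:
27 - 28*V(n(4)) = 27 - 168*4 = 27 - 28*24 = 27 - 672 = -645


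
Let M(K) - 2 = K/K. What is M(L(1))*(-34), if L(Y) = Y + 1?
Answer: -102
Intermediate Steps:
L(Y) = 1 + Y
M(K) = 3 (M(K) = 2 + K/K = 2 + 1 = 3)
M(L(1))*(-34) = 3*(-34) = -102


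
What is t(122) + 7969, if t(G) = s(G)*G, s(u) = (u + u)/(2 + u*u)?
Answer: 59328151/7443 ≈ 7971.0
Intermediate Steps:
s(u) = 2*u/(2 + u**2) (s(u) = (2*u)/(2 + u**2) = 2*u/(2 + u**2))
t(G) = 2*G**2/(2 + G**2) (t(G) = (2*G/(2 + G**2))*G = 2*G**2/(2 + G**2))
t(122) + 7969 = 2*122**2/(2 + 122**2) + 7969 = 2*14884/(2 + 14884) + 7969 = 2*14884/14886 + 7969 = 2*14884*(1/14886) + 7969 = 14884/7443 + 7969 = 59328151/7443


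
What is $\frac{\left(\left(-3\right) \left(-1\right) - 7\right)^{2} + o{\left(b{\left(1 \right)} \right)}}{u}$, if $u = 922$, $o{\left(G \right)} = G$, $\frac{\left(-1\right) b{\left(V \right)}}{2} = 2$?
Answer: $\frac{6}{461} \approx 0.013015$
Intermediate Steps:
$b{\left(V \right)} = -4$ ($b{\left(V \right)} = \left(-2\right) 2 = -4$)
$\frac{\left(\left(-3\right) \left(-1\right) - 7\right)^{2} + o{\left(b{\left(1 \right)} \right)}}{u} = \frac{\left(\left(-3\right) \left(-1\right) - 7\right)^{2} - 4}{922} = \left(\left(3 - 7\right)^{2} - 4\right) \frac{1}{922} = \left(\left(-4\right)^{2} - 4\right) \frac{1}{922} = \left(16 - 4\right) \frac{1}{922} = 12 \cdot \frac{1}{922} = \frac{6}{461}$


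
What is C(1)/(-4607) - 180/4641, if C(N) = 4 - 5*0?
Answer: -16624/419237 ≈ -0.039653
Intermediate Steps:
C(N) = 4 (C(N) = 4 + 0 = 4)
C(1)/(-4607) - 180/4641 = 4/(-4607) - 180/4641 = 4*(-1/4607) - 180*1/4641 = -4/4607 - 60/1547 = -16624/419237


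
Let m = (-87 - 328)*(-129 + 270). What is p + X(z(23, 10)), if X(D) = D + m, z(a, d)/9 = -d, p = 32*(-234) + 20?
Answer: -66073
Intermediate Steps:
m = -58515 (m = -415*141 = -58515)
p = -7468 (p = -7488 + 20 = -7468)
z(a, d) = -9*d (z(a, d) = 9*(-d) = -9*d)
X(D) = -58515 + D (X(D) = D - 58515 = -58515 + D)
p + X(z(23, 10)) = -7468 + (-58515 - 9*10) = -7468 + (-58515 - 90) = -7468 - 58605 = -66073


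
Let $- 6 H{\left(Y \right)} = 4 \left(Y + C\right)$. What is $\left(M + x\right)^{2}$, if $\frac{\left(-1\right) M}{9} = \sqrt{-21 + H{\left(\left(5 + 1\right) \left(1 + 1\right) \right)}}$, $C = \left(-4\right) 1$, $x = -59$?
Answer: $1348 + 354 i \sqrt{237} \approx 1348.0 + 5449.8 i$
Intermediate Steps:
$C = -4$
$H{\left(Y \right)} = \frac{8}{3} - \frac{2 Y}{3}$ ($H{\left(Y \right)} = - \frac{4 \left(Y - 4\right)}{6} = - \frac{4 \left(-4 + Y\right)}{6} = - \frac{-16 + 4 Y}{6} = \frac{8}{3} - \frac{2 Y}{3}$)
$M = - 3 i \sqrt{237}$ ($M = - 9 \sqrt{-21 + \left(\frac{8}{3} - \frac{2 \left(5 + 1\right) \left(1 + 1\right)}{3}\right)} = - 9 \sqrt{-21 + \left(\frac{8}{3} - \frac{2 \cdot 6 \cdot 2}{3}\right)} = - 9 \sqrt{-21 + \left(\frac{8}{3} - 8\right)} = - 9 \sqrt{-21 - \frac{16}{3}} = - 9 \sqrt{- \frac{79}{3}} = - 9 \frac{i \sqrt{237}}{3} = - 3 i \sqrt{237} \approx - 46.184 i$)
$\left(M + x\right)^{2} = \left(- 3 i \sqrt{237} - 59\right)^{2} = \left(-59 - 3 i \sqrt{237}\right)^{2}$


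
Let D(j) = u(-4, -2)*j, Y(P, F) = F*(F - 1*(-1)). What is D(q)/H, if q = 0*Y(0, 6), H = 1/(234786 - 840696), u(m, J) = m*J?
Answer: 0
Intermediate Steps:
Y(P, F) = F*(1 + F) (Y(P, F) = F*(F + 1) = F*(1 + F))
u(m, J) = J*m
H = -1/605910 (H = 1/(-605910) = -1/605910 ≈ -1.6504e-6)
q = 0 (q = 0*(6*(1 + 6)) = 0*(6*7) = 0*42 = 0)
D(j) = 8*j (D(j) = (-2*(-4))*j = 8*j)
D(q)/H = (8*0)/(-1/605910) = 0*(-605910) = 0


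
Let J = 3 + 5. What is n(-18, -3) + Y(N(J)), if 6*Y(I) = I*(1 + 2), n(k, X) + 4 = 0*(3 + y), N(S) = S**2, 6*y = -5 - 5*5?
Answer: 28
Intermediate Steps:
y = -5 (y = (-5 - 5*5)/6 = (-5 - 25)/6 = (1/6)*(-30) = -5)
J = 8
n(k, X) = -4 (n(k, X) = -4 + 0*(3 - 5) = -4 + 0*(-2) = -4 + 0 = -4)
Y(I) = I/2 (Y(I) = (I*(1 + 2))/6 = (I*3)/6 = (3*I)/6 = I/2)
n(-18, -3) + Y(N(J)) = -4 + (1/2)*8**2 = -4 + (1/2)*64 = -4 + 32 = 28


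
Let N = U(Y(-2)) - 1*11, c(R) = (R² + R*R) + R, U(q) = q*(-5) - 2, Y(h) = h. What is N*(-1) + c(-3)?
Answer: 18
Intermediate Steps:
U(q) = -2 - 5*q (U(q) = -5*q - 2 = -2 - 5*q)
c(R) = R + 2*R² (c(R) = (R² + R²) + R = 2*R² + R = R + 2*R²)
N = -3 (N = (-2 - 5*(-2)) - 1*11 = (-2 + 10) - 11 = 8 - 11 = -3)
N*(-1) + c(-3) = -3*(-1) - 3*(1 + 2*(-3)) = 3 - 3*(1 - 6) = 3 - 3*(-5) = 3 + 15 = 18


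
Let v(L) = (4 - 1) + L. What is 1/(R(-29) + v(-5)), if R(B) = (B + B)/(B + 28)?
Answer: 1/56 ≈ 0.017857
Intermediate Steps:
R(B) = 2*B/(28 + B) (R(B) = (2*B)/(28 + B) = 2*B/(28 + B))
v(L) = 3 + L
1/(R(-29) + v(-5)) = 1/(2*(-29)/(28 - 29) + (3 - 5)) = 1/(2*(-29)/(-1) - 2) = 1/(2*(-29)*(-1) - 2) = 1/(58 - 2) = 1/56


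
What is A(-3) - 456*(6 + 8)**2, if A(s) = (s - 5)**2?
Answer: -89312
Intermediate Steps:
A(s) = (-5 + s)**2
A(-3) - 456*(6 + 8)**2 = (-5 - 3)**2 - 456*(6 + 8)**2 = (-8)**2 - 456*14**2 = 64 - 456*196 = 64 - 89376 = -89312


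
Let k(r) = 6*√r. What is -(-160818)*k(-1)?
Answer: 964908*I ≈ 9.6491e+5*I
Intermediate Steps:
-(-160818)*k(-1) = -(-160818)*6*√(-1) = -(-160818)*6*I = -(-964908)*I = 964908*I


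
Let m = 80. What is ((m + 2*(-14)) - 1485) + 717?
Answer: -716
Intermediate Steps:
((m + 2*(-14)) - 1485) + 717 = ((80 + 2*(-14)) - 1485) + 717 = ((80 - 28) - 1485) + 717 = (52 - 1485) + 717 = -1433 + 717 = -716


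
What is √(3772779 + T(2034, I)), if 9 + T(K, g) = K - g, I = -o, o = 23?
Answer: √3774827 ≈ 1942.9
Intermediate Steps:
I = -23 (I = -1*23 = -23)
T(K, g) = -9 + K - g (T(K, g) = -9 + (K - g) = -9 + K - g)
√(3772779 + T(2034, I)) = √(3772779 + (-9 + 2034 - 1*(-23))) = √(3772779 + (-9 + 2034 + 23)) = √(3772779 + 2048) = √3774827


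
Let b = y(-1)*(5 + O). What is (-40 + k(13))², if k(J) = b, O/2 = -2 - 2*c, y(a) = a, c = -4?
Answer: 3249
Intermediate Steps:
O = 12 (O = 2*(-2 - 2*(-4)) = 2*(-2 + 8) = 2*6 = 12)
b = -17 (b = -(5 + 12) = -1*17 = -17)
k(J) = -17
(-40 + k(13))² = (-40 - 17)² = (-57)² = 3249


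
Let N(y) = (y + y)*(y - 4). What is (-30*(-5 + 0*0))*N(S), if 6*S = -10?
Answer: 8500/3 ≈ 2833.3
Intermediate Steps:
S = -5/3 (S = (⅙)*(-10) = -5/3 ≈ -1.6667)
N(y) = 2*y*(-4 + y) (N(y) = (2*y)*(-4 + y) = 2*y*(-4 + y))
(-30*(-5 + 0*0))*N(S) = (-30*(-5 + 0*0))*(2*(-5/3)*(-4 - 5/3)) = (-30*(-5 + 0))*(2*(-5/3)*(-17/3)) = -30*(-5)*(170/9) = 150*(170/9) = 8500/3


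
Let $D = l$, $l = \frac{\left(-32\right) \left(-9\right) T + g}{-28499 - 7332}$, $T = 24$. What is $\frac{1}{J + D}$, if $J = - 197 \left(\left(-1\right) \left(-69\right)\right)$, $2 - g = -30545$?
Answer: $- \frac{35831}{487088242} \approx -7.3562 \cdot 10^{-5}$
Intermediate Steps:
$g = 30547$ ($g = 2 - -30545 = 2 + 30545 = 30547$)
$l = - \frac{37459}{35831}$ ($l = \frac{\left(-32\right) \left(-9\right) 24 + 30547}{-28499 - 7332} = \frac{288 \cdot 24 + 30547}{-35831} = \left(6912 + 30547\right) \left(- \frac{1}{35831}\right) = 37459 \left(- \frac{1}{35831}\right) = - \frac{37459}{35831} \approx -1.0454$)
$D = - \frac{37459}{35831} \approx -1.0454$
$J = -13593$ ($J = \left(-197\right) 69 = -13593$)
$\frac{1}{J + D} = \frac{1}{-13593 - \frac{37459}{35831}} = \frac{1}{- \frac{487088242}{35831}} = - \frac{35831}{487088242}$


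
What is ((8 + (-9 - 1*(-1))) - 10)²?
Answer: 100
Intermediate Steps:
((8 + (-9 - 1*(-1))) - 10)² = ((8 + (-9 + 1)) - 10)² = ((8 - 8) - 10)² = (0 - 10)² = (-10)² = 100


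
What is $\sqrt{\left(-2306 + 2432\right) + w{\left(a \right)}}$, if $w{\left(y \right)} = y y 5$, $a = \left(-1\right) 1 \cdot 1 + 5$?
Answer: $\sqrt{206} \approx 14.353$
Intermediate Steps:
$a = 4$ ($a = \left(-1\right) 1 + 5 = -1 + 5 = 4$)
$w{\left(y \right)} = 5 y^{2}$ ($w{\left(y \right)} = y^{2} \cdot 5 = 5 y^{2}$)
$\sqrt{\left(-2306 + 2432\right) + w{\left(a \right)}} = \sqrt{\left(-2306 + 2432\right) + 5 \cdot 4^{2}} = \sqrt{126 + 5 \cdot 16} = \sqrt{126 + 80} = \sqrt{206}$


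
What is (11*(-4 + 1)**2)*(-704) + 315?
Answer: -69381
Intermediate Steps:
(11*(-4 + 1)**2)*(-704) + 315 = (11*(-3)**2)*(-704) + 315 = (11*9)*(-704) + 315 = 99*(-704) + 315 = -69696 + 315 = -69381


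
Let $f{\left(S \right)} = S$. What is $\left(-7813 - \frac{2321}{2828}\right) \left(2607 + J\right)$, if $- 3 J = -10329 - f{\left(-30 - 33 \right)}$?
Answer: $- \frac{133225737065}{2828} \approx -4.711 \cdot 10^{7}$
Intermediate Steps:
$J = 3422$ ($J = - \frac{-10329 - \left(-30 - 33\right)}{3} = - \frac{-10329 - -63}{3} = - \frac{-10329 + 63}{3} = \left(- \frac{1}{3}\right) \left(-10266\right) = 3422$)
$\left(-7813 - \frac{2321}{2828}\right) \left(2607 + J\right) = \left(-7813 - \frac{2321}{2828}\right) \left(2607 + 3422\right) = \left(-7813 - \frac{2321}{2828}\right) 6029 = \left(- \frac{22097485}{2828}\right) 6029 = - \frac{133225737065}{2828}$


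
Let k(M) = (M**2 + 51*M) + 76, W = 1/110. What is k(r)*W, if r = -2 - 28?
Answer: -277/55 ≈ -5.0364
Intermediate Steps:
r = -30
W = 1/110 ≈ 0.0090909
k(M) = 76 + M**2 + 51*M
k(r)*W = (76 + (-30)**2 + 51*(-30))*(1/110) = (76 + 900 - 1530)*(1/110) = -554*1/110 = -277/55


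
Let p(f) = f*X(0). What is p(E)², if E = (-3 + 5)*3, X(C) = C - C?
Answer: 0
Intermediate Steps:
X(C) = 0
E = 6 (E = 2*3 = 6)
p(f) = 0 (p(f) = f*0 = 0)
p(E)² = 0² = 0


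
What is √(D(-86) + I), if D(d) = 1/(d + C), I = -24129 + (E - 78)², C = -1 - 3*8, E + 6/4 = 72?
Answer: I*√1186401855/222 ≈ 155.15*I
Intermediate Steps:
E = 141/2 (E = -3/2 + 72 = 141/2 ≈ 70.500)
C = -25 (C = -1 - 24 = -25)
I = -96291/4 (I = -24129 + (141/2 - 78)² = -24129 + (-15/2)² = -24129 + 225/4 = -96291/4 ≈ -24073.)
D(d) = 1/(-25 + d) (D(d) = 1/(d - 25) = 1/(-25 + d))
√(D(-86) + I) = √(1/(-25 - 86) - 96291/4) = √(1/(-111) - 96291/4) = √(-1/111 - 96291/4) = √(-10688305/444) = I*√1186401855/222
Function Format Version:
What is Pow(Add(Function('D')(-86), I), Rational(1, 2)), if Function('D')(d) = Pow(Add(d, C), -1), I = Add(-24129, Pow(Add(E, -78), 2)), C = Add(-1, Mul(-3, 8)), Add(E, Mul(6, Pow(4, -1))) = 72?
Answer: Mul(Rational(1, 222), I, Pow(1186401855, Rational(1, 2))) ≈ Mul(155.15, I)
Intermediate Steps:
E = Rational(141, 2) (E = Add(Rational(-3, 2), 72) = Rational(141, 2) ≈ 70.500)
C = -25 (C = Add(-1, -24) = -25)
I = Rational(-96291, 4) (I = Add(-24129, Pow(Add(Rational(141, 2), -78), 2)) = Add(-24129, Pow(Rational(-15, 2), 2)) = Add(-24129, Rational(225, 4)) = Rational(-96291, 4) ≈ -24073.)
Function('D')(d) = Pow(Add(-25, d), -1) (Function('D')(d) = Pow(Add(d, -25), -1) = Pow(Add(-25, d), -1))
Pow(Add(Function('D')(-86), I), Rational(1, 2)) = Pow(Add(Pow(Add(-25, -86), -1), Rational(-96291, 4)), Rational(1, 2)) = Pow(Add(Pow(-111, -1), Rational(-96291, 4)), Rational(1, 2)) = Pow(Add(Rational(-1, 111), Rational(-96291, 4)), Rational(1, 2)) = Pow(Rational(-10688305, 444), Rational(1, 2)) = Mul(Rational(1, 222), I, Pow(1186401855, Rational(1, 2)))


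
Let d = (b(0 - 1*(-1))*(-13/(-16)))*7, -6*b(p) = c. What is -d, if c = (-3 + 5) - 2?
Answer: 0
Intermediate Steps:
c = 0 (c = 2 - 2 = 0)
b(p) = 0 (b(p) = -⅙*0 = 0)
d = 0 (d = (0*(-13/(-16)))*7 = (0*(-13*(-1/16)))*7 = (0*(13/16))*7 = 0*7 = 0)
-d = -1*0 = 0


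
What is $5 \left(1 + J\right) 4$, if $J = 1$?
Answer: $40$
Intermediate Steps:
$5 \left(1 + J\right) 4 = 5 \left(1 + 1\right) 4 = 5 \cdot 2 \cdot 4 = 10 \cdot 4 = 40$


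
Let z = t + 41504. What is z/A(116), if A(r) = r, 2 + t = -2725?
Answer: 38777/116 ≈ 334.28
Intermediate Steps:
t = -2727 (t = -2 - 2725 = -2727)
z = 38777 (z = -2727 + 41504 = 38777)
z/A(116) = 38777/116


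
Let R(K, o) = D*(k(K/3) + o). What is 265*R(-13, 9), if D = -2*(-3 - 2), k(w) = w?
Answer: 37100/3 ≈ 12367.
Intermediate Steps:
D = 10 (D = -2*(-5) = 10)
R(K, o) = 10*o + 10*K/3 (R(K, o) = 10*(K/3 + o) = 10*(o + K/3) = 10*o + 10*K/3)
265*R(-13, 9) = 265*(10*9 + (10/3)*(-13)) = 265*(90 - 130/3) = 265*(140/3) = 37100/3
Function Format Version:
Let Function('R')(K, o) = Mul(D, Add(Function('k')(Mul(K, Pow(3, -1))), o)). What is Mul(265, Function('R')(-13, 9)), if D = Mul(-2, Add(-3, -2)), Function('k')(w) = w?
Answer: Rational(37100, 3) ≈ 12367.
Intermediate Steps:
D = 10 (D = Mul(-2, -5) = 10)
Function('R')(K, o) = Add(Mul(10, o), Mul(Rational(10, 3), K)) (Function('R')(K, o) = Mul(10, Add(Mul(K, Pow(3, -1)), o)) = Mul(10, Add(Mul(K, Rational(1, 3)), o)) = Mul(10, Add(Mul(Rational(1, 3), K), o)) = Mul(10, Add(o, Mul(Rational(1, 3), K))) = Add(Mul(10, o), Mul(Rational(10, 3), K)))
Mul(265, Function('R')(-13, 9)) = Mul(265, Add(Mul(10, 9), Mul(Rational(10, 3), -13))) = Mul(265, Add(90, Rational(-130, 3))) = Mul(265, Rational(140, 3)) = Rational(37100, 3)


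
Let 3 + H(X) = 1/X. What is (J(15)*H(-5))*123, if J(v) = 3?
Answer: -5904/5 ≈ -1180.8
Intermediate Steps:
H(X) = -3 + 1/X
(J(15)*H(-5))*123 = (3*(-3 + 1/(-5)))*123 = (3*(-3 - ⅕))*123 = (3*(-16/5))*123 = -48/5*123 = -5904/5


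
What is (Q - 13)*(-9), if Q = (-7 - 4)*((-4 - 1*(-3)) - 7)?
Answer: -675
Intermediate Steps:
Q = 88 (Q = -11*((-4 + 3) - 7) = -11*(-1 - 7) = -11*(-8) = 88)
(Q - 13)*(-9) = (88 - 13)*(-9) = 75*(-9) = -675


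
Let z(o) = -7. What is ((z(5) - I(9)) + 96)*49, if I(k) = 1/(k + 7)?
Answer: 69727/16 ≈ 4357.9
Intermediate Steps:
I(k) = 1/(7 + k)
((z(5) - I(9)) + 96)*49 = ((-7 - 1/(7 + 9)) + 96)*49 = ((-7 - 1/16) + 96)*49 = (-113/16 + 96)*49 = (1423/16)*49 = 69727/16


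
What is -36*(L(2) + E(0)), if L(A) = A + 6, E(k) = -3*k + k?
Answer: -288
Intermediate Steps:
E(k) = -2*k
L(A) = 6 + A
-36*(L(2) + E(0)) = -36*((6 + 2) - 2*0) = -36*(8 + 0) = -36*8 = -288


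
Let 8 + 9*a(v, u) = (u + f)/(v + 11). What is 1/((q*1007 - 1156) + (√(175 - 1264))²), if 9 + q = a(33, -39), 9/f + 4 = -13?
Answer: -1683/20707012 ≈ -8.1277e-5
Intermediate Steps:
f = -9/17 (f = 9/(-4 - 13) = 9/(-17) = 9*(-1/17) = -9/17 ≈ -0.52941)
a(v, u) = -8/9 + (-9/17 + u)/(9*(11 + v)) (a(v, u) = -8/9 + ((u - 9/17)/(v + 11))/9 = -8/9 + ((-9/17 + u)/(11 + v))/9 = -8/9 + (-9/17 + u)/(9*(11 + v)))
q = -16811/1683 (q = -9 + (-1505 - 136*33 + 17*(-39))/(153*(11 + 33)) = -9 + (1/153)*(-1505 - 4488 - 663)/44 = -9 + (1/153)*(1/44)*(-6656) = -9 - 1664/1683 = -16811/1683 ≈ -9.9887)
1/((q*1007 - 1156) + (√(175 - 1264))²) = 1/((-16811/1683*1007 - 1156) + (√(175 - 1264))²) = 1/((-16928677/1683 - 1156) + (√(-1089))²) = 1/(-18874225/1683 + (33*I)²) = 1/(-18874225/1683 - 1089) = 1/(-20707012/1683) = -1683/20707012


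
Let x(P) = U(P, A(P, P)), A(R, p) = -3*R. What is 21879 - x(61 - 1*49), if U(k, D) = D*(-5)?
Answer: 21699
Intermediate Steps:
U(k, D) = -5*D
x(P) = 15*P (x(P) = -(-15)*P = 15*P)
21879 - x(61 - 1*49) = 21879 - 15*(61 - 1*49) = 21879 - 15*(61 - 49) = 21879 - 15*12 = 21879 - 1*180 = 21879 - 180 = 21699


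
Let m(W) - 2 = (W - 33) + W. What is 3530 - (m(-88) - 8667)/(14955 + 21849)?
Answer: 21654499/6134 ≈ 3530.2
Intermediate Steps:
m(W) = -31 + 2*W (m(W) = 2 + ((W - 33) + W) = 2 + ((-33 + W) + W) = 2 + (-33 + 2*W) = -31 + 2*W)
3530 - (m(-88) - 8667)/(14955 + 21849) = 3530 - ((-31 + 2*(-88)) - 8667)/(14955 + 21849) = 3530 - ((-31 - 176) - 8667)/36804 = 3530 - (-207 - 8667)/36804 = 3530 - (-8874)/36804 = 3530 - 1*(-1479/6134) = 3530 + 1479/6134 = 21654499/6134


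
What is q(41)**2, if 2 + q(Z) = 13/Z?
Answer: 4761/1681 ≈ 2.8322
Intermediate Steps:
q(Z) = -2 + 13/Z
q(41)**2 = (-2 + 13/41)**2 = (-69/41)**2 = 4761/1681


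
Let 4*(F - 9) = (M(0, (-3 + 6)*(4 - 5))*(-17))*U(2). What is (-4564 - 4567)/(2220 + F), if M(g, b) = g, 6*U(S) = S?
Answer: -9131/2229 ≈ -4.0965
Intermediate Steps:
U(S) = S/6
F = 9 (F = 9 + ((0*(-17))*((1/6)*2))/4 = 9 + (0*(1/3))/4 = 9 + (1/4)*0 = 9 + 0 = 9)
(-4564 - 4567)/(2220 + F) = (-4564 - 4567)/(2220 + 9) = -9131/2229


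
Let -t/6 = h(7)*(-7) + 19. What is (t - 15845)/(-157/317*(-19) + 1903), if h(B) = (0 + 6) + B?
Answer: -4885921/606234 ≈ -8.0595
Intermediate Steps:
h(B) = 6 + B
t = 432 (t = -6*((6 + 7)*(-7) + 19) = -6*(13*(-7) + 19) = -6*(-91 + 19) = -6*(-72) = 432)
(t - 15845)/(-157/317*(-19) + 1903) = (432 - 15845)/(-157/317*(-19) + 1903) = -15413/(-157*1/317*(-19) + 1903) = -15413/(-157/317*(-19) + 1903) = -15413/(2983/317 + 1903) = -15413/606234/317 = -15413*317/606234 = -4885921/606234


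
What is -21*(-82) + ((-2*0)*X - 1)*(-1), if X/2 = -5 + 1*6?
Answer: 1723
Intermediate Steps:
X = 2 (X = 2*(-5 + 1*6) = 2*(-5 + 6) = 2*1 = 2)
-21*(-82) + ((-2*0)*X - 1)*(-1) = -21*(-82) + (-2*0*2 - 1)*(-1) = 1722 + (0*2 - 1)*(-1) = 1722 + (0 - 1)*(-1) = 1722 - 1*(-1) = 1722 + 1 = 1723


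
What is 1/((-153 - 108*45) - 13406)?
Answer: -1/18419 ≈ -5.4292e-5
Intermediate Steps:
1/((-153 - 108*45) - 13406) = 1/((-153 - 4860) - 13406) = 1/(-5013 - 13406) = 1/(-18419) = -1/18419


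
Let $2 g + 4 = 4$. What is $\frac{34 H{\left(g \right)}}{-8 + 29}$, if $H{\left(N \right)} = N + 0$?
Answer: $0$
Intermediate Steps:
$g = 0$ ($g = -2 + \frac{1}{2} \cdot 4 = -2 + 2 = 0$)
$H{\left(N \right)} = N$
$\frac{34 H{\left(g \right)}}{-8 + 29} = \frac{34 \cdot 0}{-8 + 29} = \frac{0}{21} = 0 \cdot \frac{1}{21} = 0$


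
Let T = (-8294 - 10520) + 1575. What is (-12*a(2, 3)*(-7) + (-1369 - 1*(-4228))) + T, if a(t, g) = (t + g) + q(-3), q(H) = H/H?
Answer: -13876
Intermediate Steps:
q(H) = 1
a(t, g) = 1 + g + t (a(t, g) = (t + g) + 1 = (g + t) + 1 = 1 + g + t)
T = -17239 (T = -18814 + 1575 = -17239)
(-12*a(2, 3)*(-7) + (-1369 - 1*(-4228))) + T = (-12*(1 + 3 + 2)*(-7) + (-1369 - 1*(-4228))) - 17239 = (-12*6*(-7) + (-1369 + 4228)) - 17239 = (-72*(-7) + 2859) - 17239 = (504 + 2859) - 17239 = 3363 - 17239 = -13876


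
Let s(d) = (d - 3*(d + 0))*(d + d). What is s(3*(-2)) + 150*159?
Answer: 23706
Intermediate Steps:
s(d) = -4*d**2 (s(d) = (d - 3*d)*(2*d) = (-2*d)*(2*d) = -4*d**2)
s(3*(-2)) + 150*159 = -4*(3*(-2))**2 + 150*159 = -4*(-6)**2 + 23850 = -4*36 + 23850 = -144 + 23850 = 23706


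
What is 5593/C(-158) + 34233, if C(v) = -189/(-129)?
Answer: 342454/9 ≈ 38050.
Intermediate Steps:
C(v) = 63/43 (C(v) = -189*(-1/129) = 63/43)
5593/C(-158) + 34233 = 5593/(63/43) + 34233 = 5593*(43/63) + 34233 = 34357/9 + 34233 = 342454/9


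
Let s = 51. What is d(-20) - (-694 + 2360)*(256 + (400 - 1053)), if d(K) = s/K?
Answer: 13227989/20 ≈ 6.6140e+5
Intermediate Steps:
d(K) = 51/K
d(-20) - (-694 + 2360)*(256 + (400 - 1053)) = 51/(-20) - (-694 + 2360)*(256 + (400 - 1053)) = 51*(-1/20) - 1666*(256 - 653) = -51/20 - 1666*(-397) = -51/20 - 1*(-661402) = -51/20 + 661402 = 13227989/20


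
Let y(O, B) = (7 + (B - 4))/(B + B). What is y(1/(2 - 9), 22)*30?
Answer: 375/22 ≈ 17.045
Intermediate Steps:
y(O, B) = (3 + B)/(2*B) (y(O, B) = (7 + (-4 + B))/((2*B)) = (3 + B)*(1/(2*B)) = (3 + B)/(2*B))
y(1/(2 - 9), 22)*30 = ((½)*(3 + 22)/22)*30 = ((½)*(1/22)*25)*30 = (25/44)*30 = 375/22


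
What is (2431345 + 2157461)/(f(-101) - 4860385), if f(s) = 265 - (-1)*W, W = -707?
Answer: -4588806/4860827 ≈ -0.94404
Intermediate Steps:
f(s) = -442 (f(s) = 265 - (-1)*(-707) = 265 - 1*707 = 265 - 707 = -442)
(2431345 + 2157461)/(f(-101) - 4860385) = (2431345 + 2157461)/(-442 - 4860385) = 4588806/(-4860827) = 4588806*(-1/4860827) = -4588806/4860827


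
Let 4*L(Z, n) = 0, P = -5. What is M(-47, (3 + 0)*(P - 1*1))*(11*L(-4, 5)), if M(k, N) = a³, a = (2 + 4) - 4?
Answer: 0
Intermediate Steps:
L(Z, n) = 0 (L(Z, n) = (¼)*0 = 0)
a = 2 (a = 6 - 4 = 2)
M(k, N) = 8 (M(k, N) = 2³ = 8)
M(-47, (3 + 0)*(P - 1*1))*(11*L(-4, 5)) = 8*(11*0) = 8*0 = 0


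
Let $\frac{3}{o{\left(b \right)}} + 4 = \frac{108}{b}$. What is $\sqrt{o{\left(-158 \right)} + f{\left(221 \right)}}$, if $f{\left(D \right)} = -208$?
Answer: $\frac{i \sqrt{28562890}}{370} \approx 14.444 i$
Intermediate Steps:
$o{\left(b \right)} = \frac{3}{-4 + \frac{108}{b}}$
$\sqrt{o{\left(-158 \right)} + f{\left(221 \right)}} = \sqrt{\left(-3\right) \left(-158\right) \frac{1}{-108 + 4 \left(-158\right)} - 208} = \sqrt{\left(-3\right) \left(-158\right) \frac{1}{-108 - 632} - 208} = \sqrt{\left(-3\right) \left(-158\right) \frac{1}{-740} - 208} = \sqrt{\left(-3\right) \left(-158\right) \left(- \frac{1}{740}\right) - 208} = \sqrt{- \frac{237}{370} - 208} = \sqrt{- \frac{77197}{370}} = \frac{i \sqrt{28562890}}{370}$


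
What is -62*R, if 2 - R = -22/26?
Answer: -2294/13 ≈ -176.46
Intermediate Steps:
R = 37/13 (R = 2 - (-22)/26 = 2 - 1*(-11/13) = 2 + 11/13 = 37/13 ≈ 2.8462)
-62*R = -62*37/13 = -2294/13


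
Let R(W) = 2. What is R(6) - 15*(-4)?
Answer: 62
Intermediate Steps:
R(6) - 15*(-4) = 2 - 15*(-4) = 2 + 60 = 62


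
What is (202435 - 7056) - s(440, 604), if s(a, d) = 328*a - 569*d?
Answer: 394735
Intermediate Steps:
s(a, d) = -569*d + 328*a
(202435 - 7056) - s(440, 604) = (202435 - 7056) - (-569*604 + 328*440) = 195379 - (-343676 + 144320) = 195379 - 1*(-199356) = 195379 + 199356 = 394735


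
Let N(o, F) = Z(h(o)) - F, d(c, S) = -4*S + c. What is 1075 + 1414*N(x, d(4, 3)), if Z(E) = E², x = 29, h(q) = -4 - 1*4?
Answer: 102883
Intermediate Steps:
d(c, S) = c - 4*S
h(q) = -8 (h(q) = -4 - 4 = -8)
N(o, F) = 64 - F (N(o, F) = (-8)² - F = 64 - F)
1075 + 1414*N(x, d(4, 3)) = 1075 + 1414*(64 - (4 - 4*3)) = 1075 + 1414*(64 - (4 - 12)) = 1075 + 1414*(64 - 1*(-8)) = 1075 + 1414*(64 + 8) = 1075 + 1414*72 = 1075 + 101808 = 102883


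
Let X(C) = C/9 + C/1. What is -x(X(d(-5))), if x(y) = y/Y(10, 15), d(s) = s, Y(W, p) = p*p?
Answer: 2/81 ≈ 0.024691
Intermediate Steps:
Y(W, p) = p**2
X(C) = 10*C/9 (X(C) = C*(1/9) + C*1 = C/9 + C = 10*C/9)
x(y) = y/225 (x(y) = y/(15**2) = y/225)
-x(X(d(-5))) = -(10/9)*(-5)/225 = -(-50)/(225*9) = -1*(-2/81) = 2/81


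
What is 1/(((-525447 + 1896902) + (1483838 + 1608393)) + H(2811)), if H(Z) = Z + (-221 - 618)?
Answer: 1/4465658 ≈ 2.2393e-7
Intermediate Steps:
H(Z) = -839 + Z (H(Z) = Z - 839 = -839 + Z)
1/(((-525447 + 1896902) + (1483838 + 1608393)) + H(2811)) = 1/(((-525447 + 1896902) + (1483838 + 1608393)) + (-839 + 2811)) = 1/((1371455 + 3092231) + 1972) = 1/(4463686 + 1972) = 1/4465658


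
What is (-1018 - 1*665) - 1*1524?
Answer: -3207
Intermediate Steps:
(-1018 - 1*665) - 1*1524 = (-1018 - 665) - 1524 = -1683 - 1524 = -3207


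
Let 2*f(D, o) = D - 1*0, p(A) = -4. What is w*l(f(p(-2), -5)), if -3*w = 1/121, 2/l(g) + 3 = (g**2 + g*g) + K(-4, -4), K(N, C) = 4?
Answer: -2/3267 ≈ -0.00061218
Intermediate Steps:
f(D, o) = D/2 (f(D, o) = (D - 1*0)/2 = (D + 0)/2 = D/2)
l(g) = 2/(1 + 2*g**2) (l(g) = 2/(-3 + ((g**2 + g*g) + 4)) = 2/(-3 + ((g**2 + g**2) + 4)) = 2/(-3 + (2*g**2 + 4)) = 2/(-3 + (4 + 2*g**2)) = 2/(1 + 2*g**2))
w = -1/363 (w = -1/3/121 = -1/3*1/121 = -1/363 ≈ -0.0027548)
w*l(f(p(-2), -5)) = -2/(363*(1 + 2*((1/2)*(-4))**2)) = -2/(363*(1 + 2*(-2)**2)) = -2/(363*(1 + 2*4)) = -2/(363*(1 + 8)) = -2/(363*9) = -1/363*2/9 = -2/3267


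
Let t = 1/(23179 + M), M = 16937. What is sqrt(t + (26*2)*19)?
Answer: sqrt(397495493661)/20058 ≈ 31.432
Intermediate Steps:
t = 1/40116 (t = 1/(23179 + 16937) = 1/40116 ≈ 2.4928e-5)
sqrt(t + (26*2)*19) = sqrt(1/40116 + (26*2)*19) = sqrt(1/40116 + 52*19) = sqrt(1/40116 + 988) = sqrt(39634609/40116) = sqrt(397495493661)/20058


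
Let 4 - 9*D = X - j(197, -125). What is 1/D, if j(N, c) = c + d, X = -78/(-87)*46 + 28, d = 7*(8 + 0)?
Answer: -261/3893 ≈ -0.067043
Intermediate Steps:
d = 56 (d = 7*8 = 56)
X = 2008/29 (X = -78*(-1/87)*46 + 28 = (26/29)*46 + 28 = 1196/29 + 28 = 2008/29 ≈ 69.241)
j(N, c) = 56 + c (j(N, c) = c + 56 = 56 + c)
D = -3893/261 (D = 4/9 - (2008/29 - (56 - 125))/9 = 4/9 - (2008/29 - 1*(-69))/9 = 4/9 - (2008/29 + 69)/9 = 4/9 - ⅑*4009/29 = 4/9 - 4009/261 = -3893/261 ≈ -14.916)
1/D = 1/(-3893/261) = -261/3893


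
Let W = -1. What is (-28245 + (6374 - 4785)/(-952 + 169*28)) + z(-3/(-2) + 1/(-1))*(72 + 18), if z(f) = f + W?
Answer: -15276373/540 ≈ -28290.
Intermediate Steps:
z(f) = -1 + f (z(f) = f - 1 = -1 + f)
(-28245 + (6374 - 4785)/(-952 + 169*28)) + z(-3/(-2) + 1/(-1))*(72 + 18) = (-28245 + (6374 - 4785)/(-952 + 169*28)) + (-1 + (-3/(-2) + 1/(-1)))*(72 + 18) = (-28245 + 1589/(-952 + 4732)) + (-1 + (-3*(-½) + 1*(-1)))*90 = (-28245 + 1589/3780) + (-1 + (3/2 - 1))*90 = (-28245 + 1589*(1/3780)) + (-1 + ½)*90 = (-28245 + 227/540) - ½*90 = -15252073/540 - 45 = -15276373/540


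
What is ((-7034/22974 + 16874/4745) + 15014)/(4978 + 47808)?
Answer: 62963649991/221318765430 ≈ 0.28449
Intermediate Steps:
((-7034/22974 + 16874/4745) + 15014)/(4978 + 47808) = ((-7034*1/22974 + 16874*(1/4745)) + 15014)/52786 = ((-3517/11487 + 1298/365) + 15014)*(1/52786) = (13626421/4192755 + 15014)*(1/52786) = (62963649991/4192755)*(1/52786) = 62963649991/221318765430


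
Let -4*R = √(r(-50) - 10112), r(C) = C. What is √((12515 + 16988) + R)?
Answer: √(118012 - I*√10162)/2 ≈ 171.76 - 0.073361*I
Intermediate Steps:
R = -I*√10162/4 (R = -√(-50 - 10112)/4 = -I*√10162/4 ≈ -25.202*I)
√((12515 + 16988) + R) = √((12515 + 16988) - I*√10162/4) = √(29503 - I*√10162/4)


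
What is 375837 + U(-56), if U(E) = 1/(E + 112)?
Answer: 21046873/56 ≈ 3.7584e+5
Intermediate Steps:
U(E) = 1/(112 + E)
375837 + U(-56) = 375837 + 1/(112 - 56) = 375837 + 1/56 = 21046873/56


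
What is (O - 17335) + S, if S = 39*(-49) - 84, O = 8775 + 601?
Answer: -9954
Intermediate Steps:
O = 9376
S = -1995 (S = -1911 - 84 = -1995)
(O - 17335) + S = (9376 - 17335) - 1995 = -7959 - 1995 = -9954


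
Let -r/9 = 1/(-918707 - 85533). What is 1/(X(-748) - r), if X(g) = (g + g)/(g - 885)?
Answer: 1639923920/1502328343 ≈ 1.0916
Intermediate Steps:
r = 9/1004240 (r = -9/(-918707 - 85533) = -9/(-1004240) = -9*(-1/1004240) = 9/1004240 ≈ 8.9620e-6)
X(g) = 2*g/(-885 + g) (X(g) = (2*g)/(-885 + g) = 2*g/(-885 + g))
1/(X(-748) - r) = 1/(2*(-748)/(-885 - 748) - 1*9/1004240) = 1/(2*(-748)/(-1633) - 9/1004240) = 1/(2*(-748)*(-1/1633) - 9/1004240) = 1/(1496/1633 - 9/1004240) = 1/(1502328343/1639923920) = 1639923920/1502328343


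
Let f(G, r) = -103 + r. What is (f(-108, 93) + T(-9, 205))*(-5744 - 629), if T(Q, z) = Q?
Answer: 121087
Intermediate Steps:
(f(-108, 93) + T(-9, 205))*(-5744 - 629) = ((-103 + 93) - 9)*(-5744 - 629) = (-10 - 9)*(-6373) = -19*(-6373) = 121087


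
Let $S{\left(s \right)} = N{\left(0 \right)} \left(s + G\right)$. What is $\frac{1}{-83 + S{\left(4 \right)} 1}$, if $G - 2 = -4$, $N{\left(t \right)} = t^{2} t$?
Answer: $- \frac{1}{83} \approx -0.012048$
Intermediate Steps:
$N{\left(t \right)} = t^{3}$
$G = -2$ ($G = 2 - 4 = -2$)
$S{\left(s \right)} = 0$ ($S{\left(s \right)} = 0^{3} \left(s - 2\right) = 0 \left(-2 + s\right) = 0$)
$\frac{1}{-83 + S{\left(4 \right)} 1} = \frac{1}{-83 + 0 \cdot 1} = \frac{1}{-83 + 0} = \frac{1}{-83} = - \frac{1}{83}$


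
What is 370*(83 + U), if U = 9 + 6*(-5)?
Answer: 22940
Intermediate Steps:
U = -21 (U = 9 - 30 = -21)
370*(83 + U) = 370*(83 - 21) = 370*62 = 22940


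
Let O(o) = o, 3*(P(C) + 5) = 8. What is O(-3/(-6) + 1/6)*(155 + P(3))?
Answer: 916/9 ≈ 101.78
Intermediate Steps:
P(C) = -7/3 (P(C) = -5 + (⅓)*8 = -5 + 8/3 = -7/3)
O(-3/(-6) + 1/6)*(155 + P(3)) = (-3/(-6) + 1/6)*(155 - 7/3) = (-3*(-⅙) + 1*(⅙))*(458/3) = (½ + ⅙)*(458/3) = (⅔)*(458/3) = 916/9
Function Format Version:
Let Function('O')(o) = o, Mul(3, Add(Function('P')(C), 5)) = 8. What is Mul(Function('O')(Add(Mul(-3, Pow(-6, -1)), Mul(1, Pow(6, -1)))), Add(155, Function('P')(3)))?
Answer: Rational(916, 9) ≈ 101.78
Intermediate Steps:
Function('P')(C) = Rational(-7, 3) (Function('P')(C) = Add(-5, Mul(Rational(1, 3), 8)) = Add(-5, Rational(8, 3)) = Rational(-7, 3))
Mul(Function('O')(Add(Mul(-3, Pow(-6, -1)), Mul(1, Pow(6, -1)))), Add(155, Function('P')(3))) = Mul(Add(Mul(-3, Pow(-6, -1)), Mul(1, Pow(6, -1))), Add(155, Rational(-7, 3))) = Mul(Add(Mul(-3, Rational(-1, 6)), Mul(1, Rational(1, 6))), Rational(458, 3)) = Mul(Add(Rational(1, 2), Rational(1, 6)), Rational(458, 3)) = Mul(Rational(2, 3), Rational(458, 3)) = Rational(916, 9)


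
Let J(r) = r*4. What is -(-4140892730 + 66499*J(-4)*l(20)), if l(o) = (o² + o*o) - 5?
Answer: 4986760010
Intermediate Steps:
l(o) = -5 + 2*o² (l(o) = (o² + o²) - 5 = 2*o² - 5 = -5 + 2*o²)
J(r) = 4*r
-(-4140892730 + 66499*J(-4)*l(20)) = -66499/(1/((4*(-4))*(-5 + 2*20²) - 62270)) = -(-4140892730 - 1063984*(-5 + 2*400)) = -(-4140892730 - 1063984*(-5 + 800)) = -66499/(1/(-16*795 - 62270)) = -66499/(1/(-12720 - 62270)) = -66499/(1/(-74990)) = -66499/(-1/74990) = -66499*(-74990) = 4986760010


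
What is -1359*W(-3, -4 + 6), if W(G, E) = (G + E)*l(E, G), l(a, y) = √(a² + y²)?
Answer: 1359*√13 ≈ 4899.9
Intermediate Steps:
W(G, E) = √(E² + G²)*(E + G) (W(G, E) = (G + E)*√(E² + G²) = (E + G)*√(E² + G²) = √(E² + G²)*(E + G))
-1359*W(-3, -4 + 6) = -1359*√((-4 + 6)² + (-3)²)*((-4 + 6) - 3) = -1359*√(2² + 9)*(2 - 3) = -1359*√(4 + 9)*(-1) = -1359*√13*(-1) = -(-1359)*√13 = 1359*√13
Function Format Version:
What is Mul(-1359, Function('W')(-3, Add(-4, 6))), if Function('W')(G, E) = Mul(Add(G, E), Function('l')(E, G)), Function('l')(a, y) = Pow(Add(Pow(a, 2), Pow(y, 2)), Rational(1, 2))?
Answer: Mul(1359, Pow(13, Rational(1, 2))) ≈ 4899.9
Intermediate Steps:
Function('W')(G, E) = Mul(Pow(Add(Pow(E, 2), Pow(G, 2)), Rational(1, 2)), Add(E, G)) (Function('W')(G, E) = Mul(Add(G, E), Pow(Add(Pow(E, 2), Pow(G, 2)), Rational(1, 2))) = Mul(Add(E, G), Pow(Add(Pow(E, 2), Pow(G, 2)), Rational(1, 2))) = Mul(Pow(Add(Pow(E, 2), Pow(G, 2)), Rational(1, 2)), Add(E, G)))
Mul(-1359, Function('W')(-3, Add(-4, 6))) = Mul(-1359, Mul(Pow(Add(Pow(Add(-4, 6), 2), Pow(-3, 2)), Rational(1, 2)), Add(Add(-4, 6), -3))) = Mul(-1359, Mul(Pow(Add(Pow(2, 2), 9), Rational(1, 2)), Add(2, -3))) = Mul(-1359, Mul(Pow(Add(4, 9), Rational(1, 2)), -1)) = Mul(-1359, Mul(Pow(13, Rational(1, 2)), -1)) = Mul(-1359, Mul(-1, Pow(13, Rational(1, 2)))) = Mul(1359, Pow(13, Rational(1, 2)))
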